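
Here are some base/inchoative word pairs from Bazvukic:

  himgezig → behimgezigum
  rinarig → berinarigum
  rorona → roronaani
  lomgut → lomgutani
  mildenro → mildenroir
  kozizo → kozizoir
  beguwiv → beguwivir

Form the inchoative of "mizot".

mizotani

himgezig and beguwiv both have last vowel 'i' yet inflect differently (behimgezigum, beguwivir), so the last vowel is not what conditions the rule; the final letter is.
"mizot" ends in -t. The one such stem in the data (lomgut → lomgutani) adds -ani, so the same rule applies.
The other patterns: stems ending in -g add be- … -um around the stem; stems ending in -o or -v add -ir.
So mizot → mizotani.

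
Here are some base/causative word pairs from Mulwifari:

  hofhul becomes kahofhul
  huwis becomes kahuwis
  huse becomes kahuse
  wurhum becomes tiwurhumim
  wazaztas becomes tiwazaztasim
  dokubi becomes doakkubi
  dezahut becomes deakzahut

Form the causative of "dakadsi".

daakkadsi

huwis and wazaztas both end in -s yet inflect differently (kahuwis, tiwazaztasim), so the final letter is not what conditions the rule; the first letter is.
"dakadsi" begins with d-. The stems beginning with d- (dokubi → doakkubi, dezahut → deakzahut) insert -ak- after the first vowel.
So dakadsi → daakkadsi.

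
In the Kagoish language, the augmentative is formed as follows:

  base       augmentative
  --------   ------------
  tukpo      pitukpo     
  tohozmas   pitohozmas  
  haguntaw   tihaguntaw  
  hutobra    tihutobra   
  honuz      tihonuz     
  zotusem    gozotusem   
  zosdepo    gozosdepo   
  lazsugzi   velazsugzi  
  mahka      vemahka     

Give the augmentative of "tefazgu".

"tefazgu" begins with t-. The stems beginning with t- (tukpo → pitukpo, tohozmas → pitohozmas) add the prefix pi-.
The other patterns: stems beginning with h- add the prefix ti-; stems beginning with z- add the prefix go-; stems beginning with l- or m- add the prefix ve-.
So tefazgu → pitefazgu.

pitefazgu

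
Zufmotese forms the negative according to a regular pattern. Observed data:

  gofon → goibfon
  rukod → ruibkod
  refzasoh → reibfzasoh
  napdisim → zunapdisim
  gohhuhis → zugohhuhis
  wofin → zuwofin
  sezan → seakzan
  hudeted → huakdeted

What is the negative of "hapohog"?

haibpohog

gofon and wofin both end in -n yet inflect differently (goibfon, zuwofin), so the final letter is not what conditions the rule; the last vowel is.
"hapohog" has last vowel 'o'. The stems whose last vowel is 'o' (gofon → goibfon, rukod → ruibkod, refzasoh → reibfzasoh) insert -ib- after the first vowel.
The other patterns: stems whose last vowel is 'i' add the prefix zu-; stems whose last vowel is 'a' or 'e' insert -ak- after the first vowel.
So hapohog → haibpohog.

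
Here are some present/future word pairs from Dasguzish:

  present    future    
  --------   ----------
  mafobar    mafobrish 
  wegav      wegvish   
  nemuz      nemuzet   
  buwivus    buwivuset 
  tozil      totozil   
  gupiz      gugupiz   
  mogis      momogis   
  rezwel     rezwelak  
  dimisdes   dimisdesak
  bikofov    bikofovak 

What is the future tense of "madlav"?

nemuz and gupiz both end in -z yet inflect differently (nemuzet, gugupiz), so the final letter is not what conditions the rule; the last vowel is.
"madlav" has last vowel 'a'. The stems whose last vowel is 'a' (mafobar → mafobrish, wegav → wegvish) delete the last vowel and add -ish.
So madlav → madlvish.

madlvish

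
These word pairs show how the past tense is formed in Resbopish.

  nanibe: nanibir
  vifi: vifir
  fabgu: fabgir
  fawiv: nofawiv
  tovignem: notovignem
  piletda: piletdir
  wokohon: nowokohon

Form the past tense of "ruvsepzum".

tovignem and nanibe both have last vowel 'e' yet inflect differently (notovignem, nanibir), so the last vowel is not what conditions the rule; whether the stem ends in a vowel or a consonant is.
"ruvsepzum" ends in a consonant. The stems ending in a consonant (wokohon → nowokohon, fawiv → nofawiv, tovignem → notovignem) add the prefix no-.
The other pattern: stems ending in a vowel drop the final letter and add -ir.
So ruvsepzum → noruvsepzum.

noruvsepzum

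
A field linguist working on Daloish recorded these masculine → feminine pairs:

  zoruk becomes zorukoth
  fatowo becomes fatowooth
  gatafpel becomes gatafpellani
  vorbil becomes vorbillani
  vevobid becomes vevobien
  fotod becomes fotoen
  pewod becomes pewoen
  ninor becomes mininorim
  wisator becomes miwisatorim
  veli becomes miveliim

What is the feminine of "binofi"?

"binofi" ends in -i. The one such stem in the data (veli → miveliim) adds mi- … -im around the stem, so the same rule applies.
So binofi → mibinofiim.

mibinofiim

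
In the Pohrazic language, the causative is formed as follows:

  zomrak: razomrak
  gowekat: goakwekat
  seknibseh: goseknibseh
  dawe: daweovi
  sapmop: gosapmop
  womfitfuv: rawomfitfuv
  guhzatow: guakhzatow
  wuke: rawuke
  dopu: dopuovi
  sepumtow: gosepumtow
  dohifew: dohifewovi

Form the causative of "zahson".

razahson

sepumtow and guhzatow both end in -w yet inflect differently (gosepumtow, guakhzatow), so the final letter is not what conditions the rule; the first letter is.
"zahson" begins with z-. The one such stem in the data (zomrak → razomrak) adds the prefix ra-, so the same rule applies.
So zahson → razahson.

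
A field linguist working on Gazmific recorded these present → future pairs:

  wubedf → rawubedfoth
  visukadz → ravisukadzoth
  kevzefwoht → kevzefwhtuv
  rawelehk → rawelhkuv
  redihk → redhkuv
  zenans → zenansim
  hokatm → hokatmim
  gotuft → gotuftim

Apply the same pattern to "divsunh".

kevzefwoht and gotuft both end in -t yet inflect differently (kevzefwhtuv, gotuftim), so the final letter is not what conditions the rule; the second-to-last letter is.
"divsunh" has second-to-last letter 'n'. The one such stem in the data (zenans → zenansim) adds -im, so the same rule applies.
So divsunh → divsunhim.

divsunhim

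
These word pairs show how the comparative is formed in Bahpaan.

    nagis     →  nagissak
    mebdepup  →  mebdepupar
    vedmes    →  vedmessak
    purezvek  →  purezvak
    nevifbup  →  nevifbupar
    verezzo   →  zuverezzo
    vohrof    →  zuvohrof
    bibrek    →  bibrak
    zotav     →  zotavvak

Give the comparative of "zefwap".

zefwapar

"zefwap" ends in -p. The stems ending in -p (nevifbup → nevifbupar, mebdepup → mebdepupar) add -ar.
The other patterns: stems ending in -k change the last vowel to 'a'; stems ending in -f or -o add the prefix zu-; stems ending in -s or -v double the final consonant and add -ak.
So zefwap → zefwapar.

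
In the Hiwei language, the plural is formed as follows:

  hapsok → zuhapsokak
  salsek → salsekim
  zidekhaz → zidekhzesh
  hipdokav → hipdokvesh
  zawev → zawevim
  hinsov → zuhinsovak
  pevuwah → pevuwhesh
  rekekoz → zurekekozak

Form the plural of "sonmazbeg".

sonmazbegim

hinsov and hipdokav both end in -v yet inflect differently (zuhinsovak, hipdokvesh), so the final letter is not what conditions the rule; the last vowel is.
"sonmazbeg" has last vowel 'e'. The stems whose last vowel is 'e' (salsek → salsekim, zawev → zawevim) add -im.
So sonmazbeg → sonmazbegim.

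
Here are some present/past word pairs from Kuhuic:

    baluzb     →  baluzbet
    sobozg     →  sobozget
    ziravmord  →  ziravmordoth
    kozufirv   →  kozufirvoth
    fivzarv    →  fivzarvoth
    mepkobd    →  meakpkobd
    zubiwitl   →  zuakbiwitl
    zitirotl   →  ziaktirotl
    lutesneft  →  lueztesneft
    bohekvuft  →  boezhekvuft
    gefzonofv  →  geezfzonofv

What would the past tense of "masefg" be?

"masefg" has second-to-last letter 'f'. The stems whose second-to-last letter is 'f' (lutesneft → lueztesneft, bohekvuft → boezhekvuft, gefzonofv → geezfzonofv) insert -ez- after the first vowel.
The other patterns: stems whose second-to-last letter is 'z' add -et; stems whose second-to-last letter is 'r' add -oth; stems whose second-to-last letter is 'b' or 't' insert -ak- after the first vowel.
So masefg → maezsefg.

maezsefg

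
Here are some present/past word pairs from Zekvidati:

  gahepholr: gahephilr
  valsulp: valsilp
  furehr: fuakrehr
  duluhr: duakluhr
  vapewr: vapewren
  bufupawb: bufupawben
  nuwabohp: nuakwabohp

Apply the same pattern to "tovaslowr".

tovaslowren

"tovaslowr" has second-to-last letter 'w'. The stems whose second-to-last letter is 'w' (bufupawb → bufupawben, vapewr → vapewren) add -en.
The other patterns: stems whose second-to-last letter is 'h' insert -ak- after the first vowel; stems whose second-to-last letter is 'l' change the last vowel to 'i'.
So tovaslowr → tovaslowren.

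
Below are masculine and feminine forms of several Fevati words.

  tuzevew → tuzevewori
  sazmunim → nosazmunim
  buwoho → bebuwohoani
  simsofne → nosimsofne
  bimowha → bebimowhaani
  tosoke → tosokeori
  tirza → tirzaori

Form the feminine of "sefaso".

nosefaso

bimowha and tirza both end in -a yet inflect differently (bebimowhaani, tirzaori), so the final letter is not what conditions the rule; the first letter is.
"sefaso" begins with s-. The stems beginning with s- (sazmunim → nosazmunim, simsofne → nosimsofne) add the prefix no-.
So sefaso → nosefaso.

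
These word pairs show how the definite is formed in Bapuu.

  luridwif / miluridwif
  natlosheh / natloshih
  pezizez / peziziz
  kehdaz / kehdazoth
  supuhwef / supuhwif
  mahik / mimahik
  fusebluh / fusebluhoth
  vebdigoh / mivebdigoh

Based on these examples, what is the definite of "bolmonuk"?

kehdaz and pezizez both end in -z yet inflect differently (kehdazoth, peziziz), so the final letter is not what conditions the rule; the last vowel is.
"bolmonuk" has last vowel 'u'. The one such stem in the data (fusebluh → fusebluhoth) adds -oth, so the same rule applies.
So bolmonuk → bolmonukoth.

bolmonukoth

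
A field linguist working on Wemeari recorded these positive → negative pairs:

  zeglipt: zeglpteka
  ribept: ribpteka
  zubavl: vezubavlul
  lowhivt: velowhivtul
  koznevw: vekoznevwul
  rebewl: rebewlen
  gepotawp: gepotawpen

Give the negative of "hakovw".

vehakovwul

ribept and lowhivt both end in -t yet inflect differently (ribpteka, velowhivtul), so the final letter is not what conditions the rule; the second-to-last letter is.
"hakovw" has second-to-last letter 'v'. The stems whose second-to-last letter is 'v' (koznevw → vekoznevwul, lowhivt → velowhivtul, zubavl → vezubavlul) add ve- … -ul around the stem.
So hakovw → vehakovwul.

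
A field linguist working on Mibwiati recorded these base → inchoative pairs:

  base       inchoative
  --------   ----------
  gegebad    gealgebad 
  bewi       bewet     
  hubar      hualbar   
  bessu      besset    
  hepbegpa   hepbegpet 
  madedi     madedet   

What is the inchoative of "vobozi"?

vobozet

"vobozi" ends in a vowel. The stems ending in a vowel (bewi → bewet, madedi → madedet, hepbegpa → hepbegpet) drop the final letter and add -et.
The other pattern: stems ending in a consonant insert -al- after the first vowel.
So vobozi → vobozet.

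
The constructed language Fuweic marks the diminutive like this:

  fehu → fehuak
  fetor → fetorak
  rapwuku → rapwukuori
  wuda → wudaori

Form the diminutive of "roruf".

fehu and rapwuku both end in -u yet inflect differently (fehuak, rapwukuori), so the final letter is not what conditions the rule; the first letter is.
"roruf" begins with r-. The one such stem in the data (rapwuku → rapwukuori) adds -ori, so the same rule applies.
So roruf → rorufori.

rorufori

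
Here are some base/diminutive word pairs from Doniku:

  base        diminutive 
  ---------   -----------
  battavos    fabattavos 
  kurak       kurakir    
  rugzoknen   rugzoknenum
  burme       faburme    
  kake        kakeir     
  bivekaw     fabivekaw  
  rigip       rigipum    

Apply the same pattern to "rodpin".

kake and burme both end in -e yet inflect differently (kakeir, faburme), so the final letter is not what conditions the rule; the first letter is.
"rodpin" begins with r-. The stems beginning with r- (rigip → rigipum, rugzoknen → rugzoknenum) add -um.
The other patterns: stems beginning with k- add -ir; stems beginning with b- add the prefix fa-.
So rodpin → rodpinum.

rodpinum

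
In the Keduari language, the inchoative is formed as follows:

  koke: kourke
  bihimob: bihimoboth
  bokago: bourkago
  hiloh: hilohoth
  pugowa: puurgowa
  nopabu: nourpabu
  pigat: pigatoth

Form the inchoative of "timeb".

"timeb" ends in a consonant. The stems ending in a consonant (hiloh → hilohoth, pigat → pigatoth, bihimob → bihimoboth) add -oth.
The other pattern: stems ending in a vowel insert -ur- after the first vowel.
So timeb → timeboth.

timeboth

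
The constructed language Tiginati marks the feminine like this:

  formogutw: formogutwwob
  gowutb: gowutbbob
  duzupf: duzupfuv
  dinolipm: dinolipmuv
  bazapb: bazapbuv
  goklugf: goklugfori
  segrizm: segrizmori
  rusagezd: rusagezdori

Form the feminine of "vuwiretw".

gowutb and bazapb both end in -b yet inflect differently (gowutbbob, bazapbuv), so the final letter is not what conditions the rule; the second-to-last letter is.
"vuwiretw" has second-to-last letter 't'. The stems whose second-to-last letter is 't' (formogutw → formogutwwob, gowutb → gowutbbob) double the final consonant and add -ob.
The other patterns: stems whose second-to-last letter is 'p' add -uv; stems whose second-to-last letter is 'g' or 'z' add -ori.
So vuwiretw → vuwiretwwob.

vuwiretwwob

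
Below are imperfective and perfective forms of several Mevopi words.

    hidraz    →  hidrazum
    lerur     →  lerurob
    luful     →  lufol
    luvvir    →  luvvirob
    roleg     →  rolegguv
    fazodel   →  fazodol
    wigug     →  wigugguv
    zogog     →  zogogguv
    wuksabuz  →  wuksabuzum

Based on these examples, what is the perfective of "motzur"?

luful and lerur both have last vowel 'u' yet inflect differently (lufol, lerurob), so the last vowel is not what conditions the rule; the final letter is.
"motzur" ends in -r. The stems ending in -r (lerur → lerurob, luvvir → luvvirob) add -ob.
The other patterns: stems ending in -l change the last vowel to 'o'; stems ending in -g double the final consonant and add -uv; stems ending in -z add -um.
So motzur → motzurob.

motzurob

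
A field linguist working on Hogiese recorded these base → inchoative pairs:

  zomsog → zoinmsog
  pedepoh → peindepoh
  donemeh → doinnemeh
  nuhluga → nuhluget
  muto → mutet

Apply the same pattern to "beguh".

muto and zomsog both have last vowel 'o' yet inflect differently (mutet, zoinmsog), so the last vowel is not what conditions the rule; whether the stem ends in a vowel or a consonant is.
"beguh" ends in a consonant. The stems ending in a consonant (donemeh → doinnemeh, zomsog → zoinmsog, pedepoh → peindepoh) insert -in- after the first vowel.
So beguh → beinguh.

beinguh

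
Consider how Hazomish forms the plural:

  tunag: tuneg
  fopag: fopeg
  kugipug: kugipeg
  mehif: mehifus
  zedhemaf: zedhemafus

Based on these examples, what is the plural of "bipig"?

"bipig" ends in -g. The stems ending in -g (tunag → tuneg, fopag → fopeg, kugipug → kugipeg) change the last vowel to 'e'.
So bipig → bipeg.

bipeg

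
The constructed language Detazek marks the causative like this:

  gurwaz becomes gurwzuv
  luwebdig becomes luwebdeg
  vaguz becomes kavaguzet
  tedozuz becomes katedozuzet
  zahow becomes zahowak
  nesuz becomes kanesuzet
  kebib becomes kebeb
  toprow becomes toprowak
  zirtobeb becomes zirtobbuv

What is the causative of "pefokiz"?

"pefokiz" has last vowel 'i'. The stems whose last vowel is 'i' (kebib → kebeb, luwebdig → luwebdeg) change the last vowel to 'e'.
The other patterns: stems whose last vowel is 'o' add -ak; stems whose last vowel is 'u' add ka- … -et around the stem; stems whose last vowel is 'a' or 'e' delete the last vowel and add -uv.
So pefokiz → pefokez.

pefokez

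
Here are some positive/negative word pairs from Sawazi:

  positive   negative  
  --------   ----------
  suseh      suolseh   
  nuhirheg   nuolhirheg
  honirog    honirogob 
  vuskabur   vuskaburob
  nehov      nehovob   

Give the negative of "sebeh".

seolbeh

nuhirheg and honirog both end in -g yet inflect differently (nuolhirheg, honirogob), so the final letter is not what conditions the rule; the last vowel is.
"sebeh" has last vowel 'e'. The stems whose last vowel is 'e' (nuhirheg → nuolhirheg, suseh → suolseh) insert -ol- after the first vowel.
The other pattern: stems whose last vowel is 'o' or 'u' add -ob.
So sebeh → seolbeh.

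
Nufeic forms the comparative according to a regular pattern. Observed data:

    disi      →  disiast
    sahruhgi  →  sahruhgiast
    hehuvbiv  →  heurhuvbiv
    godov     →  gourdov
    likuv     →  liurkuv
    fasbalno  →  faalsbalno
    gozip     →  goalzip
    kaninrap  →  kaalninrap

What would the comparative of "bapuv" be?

"bapuv" ends in -v. The stems ending in -v (hehuvbiv → heurhuvbiv, godov → gourdov, likuv → liurkuv) insert -ur- after the first vowel.
The other patterns: stems ending in -i add -ast; stems ending in -o or -p insert -al- after the first vowel.
So bapuv → baurpuv.

baurpuv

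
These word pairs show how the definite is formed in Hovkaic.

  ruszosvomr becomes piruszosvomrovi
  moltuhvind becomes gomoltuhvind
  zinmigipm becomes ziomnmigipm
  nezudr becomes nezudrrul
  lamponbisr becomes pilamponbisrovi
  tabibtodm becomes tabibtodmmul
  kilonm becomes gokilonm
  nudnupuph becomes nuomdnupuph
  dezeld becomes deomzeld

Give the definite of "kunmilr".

kuomnmilr

tabibtodm and kilonm both end in -m yet inflect differently (tabibtodmmul, gokilonm), so the final letter is not what conditions the rule; the second-to-last letter is.
"kunmilr" has second-to-last letter 'l'. The one such stem in the data (dezeld → deomzeld) inserts -om- after the first vowel (as do zinmigipm, nudnupuph), so the same rule applies.
So kunmilr → kuomnmilr.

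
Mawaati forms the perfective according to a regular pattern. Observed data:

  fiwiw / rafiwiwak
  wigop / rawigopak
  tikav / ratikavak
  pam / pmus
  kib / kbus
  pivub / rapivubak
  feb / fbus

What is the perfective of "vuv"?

vvus

feb and pivub both end in -b yet inflect differently (fbus, rapivubak), so the final letter is not what conditions the rule; the number of vowels is.
"vuv" has 1 vowel. The stems with 1 vowel (feb → fbus, kib → kbus, pam → pmus) delete the last vowel and add -us.
The other pattern: stems with 2 vowels add ra- … -ak around the stem.
So vuv → vvus.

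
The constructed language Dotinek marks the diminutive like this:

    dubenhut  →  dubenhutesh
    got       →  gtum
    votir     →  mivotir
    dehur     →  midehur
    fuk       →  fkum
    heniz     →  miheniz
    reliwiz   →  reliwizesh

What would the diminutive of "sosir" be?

heniz and reliwiz both end in -z yet inflect differently (miheniz, reliwizesh), so the final letter is not what conditions the rule; the number of vowels is.
"sosir" has 2 vowels. The stems with 2 vowels (heniz → miheniz, votir → mivotir, dehur → midehur) add the prefix mi-.
So sosir → misosir.

misosir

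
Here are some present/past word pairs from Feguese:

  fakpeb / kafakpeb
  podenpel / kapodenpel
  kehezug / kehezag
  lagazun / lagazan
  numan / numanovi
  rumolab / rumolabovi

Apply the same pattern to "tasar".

lagazun and numan both end in -n yet inflect differently (lagazan, numanovi), so the final letter is not what conditions the rule; the last vowel is.
"tasar" has last vowel 'a'. The stems whose last vowel is 'a' (numan → numanovi, rumolab → rumolabovi) add -ovi.
So tasar → tasarovi.

tasarovi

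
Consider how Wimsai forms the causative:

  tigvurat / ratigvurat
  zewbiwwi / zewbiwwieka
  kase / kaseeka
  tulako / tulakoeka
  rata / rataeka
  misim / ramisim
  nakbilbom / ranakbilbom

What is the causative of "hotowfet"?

rahotowfet

tulako and nakbilbom both have last vowel 'o' yet inflect differently (tulakoeka, ranakbilbom), so the last vowel is not what conditions the rule; whether the stem ends in a vowel or a consonant is.
"hotowfet" ends in a consonant. The stems ending in a consonant (nakbilbom → ranakbilbom, tigvurat → ratigvurat, misim → ramisim) add the prefix ra-.
The other pattern: stems ending in a vowel add -eka.
So hotowfet → rahotowfet.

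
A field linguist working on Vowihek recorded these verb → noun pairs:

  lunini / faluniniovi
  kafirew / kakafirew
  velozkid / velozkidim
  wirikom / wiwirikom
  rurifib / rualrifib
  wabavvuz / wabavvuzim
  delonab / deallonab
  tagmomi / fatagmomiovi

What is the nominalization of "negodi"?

"negodi" ends in -i. The stems ending in -i (tagmomi → fatagmomiovi, lunini → faluniniovi) add fa- … -ovi around the stem.
So negodi → fanegodiovi.

fanegodiovi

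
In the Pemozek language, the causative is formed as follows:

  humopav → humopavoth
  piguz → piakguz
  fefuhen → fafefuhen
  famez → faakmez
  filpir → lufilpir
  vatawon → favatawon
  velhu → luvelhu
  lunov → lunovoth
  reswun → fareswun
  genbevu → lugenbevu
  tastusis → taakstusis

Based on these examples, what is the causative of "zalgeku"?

"zalgeku" ends in -u. The stems ending in -u (genbevu → lugenbevu, velhu → luvelhu) add the prefix lu-.
The other patterns: stems ending in -s or -z insert -ak- after the first vowel; stems ending in -n add the prefix fa-; stems ending in -v add -oth.
So zalgeku → luzalgeku.

luzalgeku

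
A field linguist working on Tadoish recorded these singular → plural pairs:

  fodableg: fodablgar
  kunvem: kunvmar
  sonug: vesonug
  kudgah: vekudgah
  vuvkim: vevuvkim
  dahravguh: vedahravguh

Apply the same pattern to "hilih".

vehilih

"hilih" has last vowel 'i'. The one such stem in the data (vuvkim → vevuvkim) adds the prefix ve-, so the same rule applies.
The other pattern: stems whose last vowel is 'e' delete the last vowel and add -ar.
So hilih → vehilih.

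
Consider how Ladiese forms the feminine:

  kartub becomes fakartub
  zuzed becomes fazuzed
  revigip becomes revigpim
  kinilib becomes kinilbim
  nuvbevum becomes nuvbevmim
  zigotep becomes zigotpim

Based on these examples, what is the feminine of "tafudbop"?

tafudbpim

"tafudbop" has 3 vowels. The stems with 3 vowels (revigip → revigpim, kinilib → kinilbim, nuvbevum → nuvbevmim) delete the last vowel and add -im.
The other pattern: stems with 2 vowels add the prefix fa-.
So tafudbop → tafudbpim.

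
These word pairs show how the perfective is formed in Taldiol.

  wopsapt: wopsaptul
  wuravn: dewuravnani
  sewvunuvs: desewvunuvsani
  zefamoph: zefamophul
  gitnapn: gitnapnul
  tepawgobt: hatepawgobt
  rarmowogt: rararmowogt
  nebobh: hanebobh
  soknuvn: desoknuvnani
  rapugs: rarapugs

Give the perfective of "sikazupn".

sikazupnul

gitnapn and wuravn both end in -n yet inflect differently (gitnapnul, dewuravnani), so the final letter is not what conditions the rule; the second-to-last letter is.
"sikazupn" has second-to-last letter 'p'. The stems whose second-to-last letter is 'p' (zefamoph → zefamophul, gitnapn → gitnapnul, wopsapt → wopsaptul) add -ul.
So sikazupn → sikazupnul.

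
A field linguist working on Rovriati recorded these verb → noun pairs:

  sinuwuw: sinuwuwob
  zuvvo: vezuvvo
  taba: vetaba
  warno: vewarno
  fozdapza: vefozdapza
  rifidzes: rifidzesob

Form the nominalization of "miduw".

miduwob

fozdapza and rifidzes both have 3 vowels yet inflect differently (vefozdapza, rifidzesob), so the number of vowels is not what conditions the rule; whether the stem ends in a vowel or a consonant is.
"miduw" ends in a consonant. The stems ending in a consonant (rifidzes → rifidzesob, sinuwuw → sinuwuwob) add -ob.
The other pattern: stems ending in a vowel add the prefix ve-.
So miduw → miduwob.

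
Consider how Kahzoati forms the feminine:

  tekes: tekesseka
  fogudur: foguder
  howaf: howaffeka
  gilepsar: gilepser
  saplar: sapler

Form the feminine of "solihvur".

saplar and howaf both have last vowel 'a' yet inflect differently (sapler, howaffeka), so the last vowel is not what conditions the rule; the final letter is.
"solihvur" ends in -r. The stems ending in -r (saplar → sapler, gilepsar → gilepser, fogudur → foguder) change the last vowel to 'e'.
So solihvur → solihver.

solihver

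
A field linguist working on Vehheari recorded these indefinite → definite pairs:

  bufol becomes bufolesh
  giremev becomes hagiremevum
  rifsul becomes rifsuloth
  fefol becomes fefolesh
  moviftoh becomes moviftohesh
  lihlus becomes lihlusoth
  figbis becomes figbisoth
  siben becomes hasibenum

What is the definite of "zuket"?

hazuketum

"zuket" has last vowel 'e'. The stems whose last vowel is 'e' (giremev → hagiremevum, siben → hasibenum) add ha- … -um around the stem.
The other patterns: stems whose last vowel is 'o' add -esh; stems whose last vowel is 'i' or 'u' add -oth.
So zuket → hazuketum.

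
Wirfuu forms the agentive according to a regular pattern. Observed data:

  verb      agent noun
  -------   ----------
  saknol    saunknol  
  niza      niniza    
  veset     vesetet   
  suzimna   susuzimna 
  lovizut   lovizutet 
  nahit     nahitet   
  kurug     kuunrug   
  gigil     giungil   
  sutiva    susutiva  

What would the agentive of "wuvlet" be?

wuvletet

nahit and gigil both have last vowel 'i' yet inflect differently (nahitet, giungil), so the last vowel is not what conditions the rule; the final letter is.
"wuvlet" ends in -t. The stems ending in -t (lovizut → lovizutet, nahit → nahitet, veset → vesetet) add -et.
So wuvlet → wuvletet.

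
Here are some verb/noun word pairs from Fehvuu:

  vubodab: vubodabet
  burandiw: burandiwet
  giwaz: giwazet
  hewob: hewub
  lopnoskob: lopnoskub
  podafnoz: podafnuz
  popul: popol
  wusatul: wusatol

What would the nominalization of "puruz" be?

vubodab and hewob both end in -b yet inflect differently (vubodabet, hewub), so the final letter is not what conditions the rule; the last vowel is.
"puruz" has last vowel 'u'. The stems whose last vowel is 'u' (popul → popol, wusatul → wusatol) change the last vowel to 'o'.
The other patterns: stems whose last vowel is 'a' or 'i' add -et; stems whose last vowel is 'o' change the last vowel to 'u'.
So puruz → puroz.

puroz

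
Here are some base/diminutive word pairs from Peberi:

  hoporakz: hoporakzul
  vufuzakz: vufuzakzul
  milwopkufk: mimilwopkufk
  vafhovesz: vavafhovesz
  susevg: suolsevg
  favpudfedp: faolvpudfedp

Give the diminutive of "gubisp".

hoporakz and vafhovesz both end in -z yet inflect differently (hoporakzul, vavafhovesz), so the final letter is not what conditions the rule; the second-to-last letter is.
"gubisp" has second-to-last letter 's'. The one such stem in the data (vafhovesz → vavafhovesz) repeats the first consonant+vowel as a prefix (as does milwopkufk), so the same rule applies.
The other patterns: stems whose second-to-last letter is 'k' add -ul; stems whose second-to-last letter is 'd' or 'v' insert -ol- after the first vowel.
So gubisp → gugubisp.

gugubisp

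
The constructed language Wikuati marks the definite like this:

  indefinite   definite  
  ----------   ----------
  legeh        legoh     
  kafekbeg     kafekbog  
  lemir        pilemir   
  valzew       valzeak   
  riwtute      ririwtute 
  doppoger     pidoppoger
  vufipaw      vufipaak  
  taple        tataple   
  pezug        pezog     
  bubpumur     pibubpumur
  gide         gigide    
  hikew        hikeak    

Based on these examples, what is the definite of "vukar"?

"vukar" ends in -r. The stems ending in -r (lemir → pilemir, bubpumur → pibubpumur, doppoger → pidoppoger) add the prefix pi-.
The other patterns: stems ending in -w drop the final letter and add -ak; stems ending in -e repeat the first consonant+vowel as a prefix; stems ending in -g or -h change the last vowel to 'o'.
So vukar → pivukar.

pivukar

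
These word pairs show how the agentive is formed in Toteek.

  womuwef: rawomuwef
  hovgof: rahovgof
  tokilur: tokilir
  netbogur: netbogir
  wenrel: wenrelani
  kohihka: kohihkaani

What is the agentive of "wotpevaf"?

rawotpevaf

womuwef and wenrel both have last vowel 'e' yet inflect differently (rawomuwef, wenrelani), so the last vowel is not what conditions the rule; the final letter is.
"wotpevaf" ends in -f. The stems ending in -f (womuwef → rawomuwef, hovgof → rahovgof) add the prefix ra-.
The other patterns: stems ending in -r change the last vowel to 'i'; stems ending in -a or -l add -ani.
So wotpevaf → rawotpevaf.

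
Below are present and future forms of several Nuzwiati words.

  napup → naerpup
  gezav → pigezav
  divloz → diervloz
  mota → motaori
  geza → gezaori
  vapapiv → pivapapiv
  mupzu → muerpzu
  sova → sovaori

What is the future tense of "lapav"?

gezav and mota both have last vowel 'a' yet inflect differently (pigezav, motaori), so the last vowel is not what conditions the rule; the final letter is.
"lapav" ends in -v. The stems ending in -v (gezav → pigezav, vapapiv → pivapapiv) add the prefix pi-.
The other patterns: stems ending in -a add -ori; stems ending in -p, -u or -z insert -er- after the first vowel.
So lapav → pilapav.

pilapav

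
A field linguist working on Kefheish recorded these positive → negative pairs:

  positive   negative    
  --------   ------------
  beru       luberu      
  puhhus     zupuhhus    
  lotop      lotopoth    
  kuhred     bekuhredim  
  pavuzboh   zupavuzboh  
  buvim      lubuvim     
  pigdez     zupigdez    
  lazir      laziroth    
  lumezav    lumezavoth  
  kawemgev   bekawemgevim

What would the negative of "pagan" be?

zupagan

lumezav and kawemgev both end in -v yet inflect differently (lumezavoth, bekawemgevim), so the final letter is not what conditions the rule; the first letter is.
"pagan" begins with p-. The stems beginning with p- (pigdez → zupigdez, puhhus → zupuhhus, pavuzboh → zupavuzboh) add the prefix zu-.
So pagan → zupagan.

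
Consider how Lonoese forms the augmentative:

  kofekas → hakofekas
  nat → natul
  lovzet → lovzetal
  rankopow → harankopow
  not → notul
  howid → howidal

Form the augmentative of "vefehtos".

"vefehtos" has 3 vowels. The stems with 3 vowels (kofekas → hakofekas, rankopow → harankopow) add the prefix ha-.
So vefehtos → havefehtos.

havefehtos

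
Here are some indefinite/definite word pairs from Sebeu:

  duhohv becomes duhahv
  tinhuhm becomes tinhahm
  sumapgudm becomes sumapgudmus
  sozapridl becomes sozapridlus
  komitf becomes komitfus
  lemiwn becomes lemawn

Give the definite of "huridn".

tinhuhm and sumapgudm both end in -m yet inflect differently (tinhahm, sumapgudmus), so the final letter is not what conditions the rule; the second-to-last letter is.
"huridn" has second-to-last letter 'd'. The stems whose second-to-last letter is 'd' (sumapgudm → sumapgudmus, sozapridl → sozapridlus) add -us.
So huridn → huridnus.

huridnus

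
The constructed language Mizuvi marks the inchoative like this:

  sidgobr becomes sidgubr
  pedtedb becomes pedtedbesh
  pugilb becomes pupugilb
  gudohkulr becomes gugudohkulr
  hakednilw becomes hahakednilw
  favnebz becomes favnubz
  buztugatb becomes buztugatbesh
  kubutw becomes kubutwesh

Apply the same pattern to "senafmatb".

"senafmatb" has second-to-last letter 't'. The stems whose second-to-last letter is 't' (kubutw → kubutwesh, buztugatb → buztugatbesh) add -esh.
The other patterns: stems whose second-to-last letter is 'l' repeat the first consonant+vowel as a prefix; stems whose second-to-last letter is 'b' change the last vowel to 'u'.
So senafmatb → senafmatbesh.

senafmatbesh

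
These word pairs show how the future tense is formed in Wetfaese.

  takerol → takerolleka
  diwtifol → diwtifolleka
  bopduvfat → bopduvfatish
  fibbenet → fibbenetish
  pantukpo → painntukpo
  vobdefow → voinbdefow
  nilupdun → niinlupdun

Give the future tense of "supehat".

takerol and pantukpo both have last vowel 'o' yet inflect differently (takerolleka, painntukpo), so the last vowel is not what conditions the rule; the final letter is.
"supehat" ends in -t. The stems ending in -t (bopduvfat → bopduvfatish, fibbenet → fibbenetish) add -ish.
The other patterns: stems ending in -l double the final consonant and add -eka; stems ending in -n, -o or -w insert -in- after the first vowel.
So supehat → supehatish.

supehatish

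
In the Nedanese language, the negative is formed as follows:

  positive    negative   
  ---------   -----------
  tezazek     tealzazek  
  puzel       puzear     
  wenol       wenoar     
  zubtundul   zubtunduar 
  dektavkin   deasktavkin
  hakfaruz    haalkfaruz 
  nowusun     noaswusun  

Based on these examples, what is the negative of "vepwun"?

zubtundul and nowusun both have last vowel 'u' yet inflect differently (zubtunduar, noaswusun), so the last vowel is not what conditions the rule; the final letter is.
"vepwun" ends in -n. The stems ending in -n (dektavkin → deasktavkin, nowusun → noaswusun) insert -as- after the first vowel.
The other patterns: stems ending in -l drop the final letter and add -ar; stems ending in -k or -z insert -al- after the first vowel.
So vepwun → veaspwun.

veaspwun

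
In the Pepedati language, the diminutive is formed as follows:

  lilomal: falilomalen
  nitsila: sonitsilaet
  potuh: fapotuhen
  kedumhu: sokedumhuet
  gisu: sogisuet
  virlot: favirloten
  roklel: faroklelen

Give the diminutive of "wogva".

sowogvaet

kedumhu and potuh both have last vowel 'u' yet inflect differently (sokedumhuet, fapotuhen), so the last vowel is not what conditions the rule; the final letter is.
"wogva" ends in -a. The one such stem in the data (nitsila → sonitsilaet) adds so- … -et around the stem, so the same rule applies.
So wogva → sowogvaet.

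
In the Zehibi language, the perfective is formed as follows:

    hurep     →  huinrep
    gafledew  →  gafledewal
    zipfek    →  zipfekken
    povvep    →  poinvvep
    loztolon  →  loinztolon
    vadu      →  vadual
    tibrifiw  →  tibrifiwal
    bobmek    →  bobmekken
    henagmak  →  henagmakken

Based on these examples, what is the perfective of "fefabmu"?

gafledew and bobmek both have last vowel 'e' yet inflect differently (gafledewal, bobmekken), so the last vowel is not what conditions the rule; the final letter is.
"fefabmu" ends in -u. The one such stem in the data (vadu → vadual) adds -al, so the same rule applies.
The other patterns: stems ending in -k double the final consonant and add -en; stems ending in -n or -p insert -in- after the first vowel.
So fefabmu → fefabmual.

fefabmual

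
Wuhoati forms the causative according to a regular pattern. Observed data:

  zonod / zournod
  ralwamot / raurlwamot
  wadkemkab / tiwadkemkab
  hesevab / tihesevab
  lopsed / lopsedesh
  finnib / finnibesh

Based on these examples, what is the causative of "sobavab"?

tisobavab

zonod and lopsed both end in -d yet inflect differently (zournod, lopsedesh), so the final letter is not what conditions the rule; the last vowel is.
"sobavab" has last vowel 'a'. The stems whose last vowel is 'a' (wadkemkab → tiwadkemkab, hesevab → tihesevab) add the prefix ti-.
The other patterns: stems whose last vowel is 'o' insert -ur- after the first vowel; stems whose last vowel is 'e' or 'i' add -esh.
So sobavab → tisobavab.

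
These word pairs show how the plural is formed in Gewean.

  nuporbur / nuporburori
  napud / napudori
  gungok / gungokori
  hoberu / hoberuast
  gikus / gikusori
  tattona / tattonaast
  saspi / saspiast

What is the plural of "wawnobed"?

gikus and hoberu both have last vowel 'u' yet inflect differently (gikusori, hoberuast), so the last vowel is not what conditions the rule; whether the stem ends in a vowel or a consonant is.
"wawnobed" ends in a consonant. The stems ending in a consonant (gikus → gikusori, napud → napudori, nuporbur → nuporburori) add -ori.
The other pattern: stems ending in a vowel add -ast.
So wawnobed → wawnobedori.

wawnobedori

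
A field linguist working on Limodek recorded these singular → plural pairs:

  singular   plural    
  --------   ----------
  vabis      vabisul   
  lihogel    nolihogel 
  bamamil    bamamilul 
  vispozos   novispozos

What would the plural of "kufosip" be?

kufosipul

"kufosip" has last vowel 'i'. The stems whose last vowel is 'i' (bamamil → bamamilul, vabis → vabisul) add -ul.
The other pattern: stems whose last vowel is 'e' or 'o' add the prefix no-.
So kufosip → kufosipul.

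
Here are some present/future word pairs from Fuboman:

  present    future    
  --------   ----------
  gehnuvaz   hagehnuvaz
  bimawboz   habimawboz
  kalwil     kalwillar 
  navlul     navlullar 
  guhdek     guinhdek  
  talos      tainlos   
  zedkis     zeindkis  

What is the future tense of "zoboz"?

hazoboz

bimawboz and talos both have last vowel 'o' yet inflect differently (habimawboz, tainlos), so the last vowel is not what conditions the rule; the final letter is.
"zoboz" ends in -z. The stems ending in -z (gehnuvaz → hagehnuvaz, bimawboz → habimawboz) add the prefix ha-.
So zoboz → hazoboz.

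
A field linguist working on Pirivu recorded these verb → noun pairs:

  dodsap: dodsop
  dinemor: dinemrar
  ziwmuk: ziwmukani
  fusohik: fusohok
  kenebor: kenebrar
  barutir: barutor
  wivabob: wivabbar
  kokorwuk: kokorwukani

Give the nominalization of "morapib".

"morapib" has last vowel 'i'. The stems whose last vowel is 'i' (barutir → barutor, fusohik → fusohok) change the last vowel to 'o'.
The other patterns: stems whose last vowel is 'o' delete the last vowel and add -ar; stems whose last vowel is 'u' add -ani.
So morapib → morapob.

morapob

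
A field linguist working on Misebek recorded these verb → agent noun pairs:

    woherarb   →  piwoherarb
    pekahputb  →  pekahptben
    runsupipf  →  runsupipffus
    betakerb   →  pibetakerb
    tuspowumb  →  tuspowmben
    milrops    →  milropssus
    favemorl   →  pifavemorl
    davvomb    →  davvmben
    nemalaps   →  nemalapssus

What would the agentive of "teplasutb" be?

woherarb and tuspowumb both end in -b yet inflect differently (piwoherarb, tuspowmben), so the final letter is not what conditions the rule; the second-to-last letter is.
"teplasutb" has second-to-last letter 't'. The one such stem in the data (pekahputb → pekahptben) deletes the last vowel and adds -en (as do tuspowumb, davvomb), so the same rule applies.
So teplasutb → teplastben.

teplastben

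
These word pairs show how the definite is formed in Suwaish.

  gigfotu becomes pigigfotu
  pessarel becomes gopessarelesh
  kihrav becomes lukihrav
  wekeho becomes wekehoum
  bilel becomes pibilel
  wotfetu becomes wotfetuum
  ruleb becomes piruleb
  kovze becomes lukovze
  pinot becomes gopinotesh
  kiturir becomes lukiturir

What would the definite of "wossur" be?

pessarel and bilel both end in -l yet inflect differently (gopessarelesh, pibilel), so the final letter is not what conditions the rule; the first letter is.
"wossur" begins with w-. The stems beginning with w- (wotfetu → wotfetuum, wekeho → wekehoum) add -um.
The other patterns: stems beginning with p- add go- … -esh around the stem; stems beginning with k- add the prefix lu-; stems beginning with b-, g- or r- add the prefix pi-.
So wossur → wossurum.

wossurum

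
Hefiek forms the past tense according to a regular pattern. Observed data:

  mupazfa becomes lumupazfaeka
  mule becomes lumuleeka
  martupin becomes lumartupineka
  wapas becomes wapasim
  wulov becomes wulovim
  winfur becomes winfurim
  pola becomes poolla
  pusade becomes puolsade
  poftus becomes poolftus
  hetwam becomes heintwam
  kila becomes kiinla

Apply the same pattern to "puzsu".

mupazfa and pola both end in -a yet inflect differently (lumupazfaeka, poolla), so the final letter is not what conditions the rule; the first letter is.
"puzsu" begins with p-. The stems beginning with p- (pola → poolla, pusade → puolsade, poftus → poolftus) insert -ol- after the first vowel.
So puzsu → puolzsu.

puolzsu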